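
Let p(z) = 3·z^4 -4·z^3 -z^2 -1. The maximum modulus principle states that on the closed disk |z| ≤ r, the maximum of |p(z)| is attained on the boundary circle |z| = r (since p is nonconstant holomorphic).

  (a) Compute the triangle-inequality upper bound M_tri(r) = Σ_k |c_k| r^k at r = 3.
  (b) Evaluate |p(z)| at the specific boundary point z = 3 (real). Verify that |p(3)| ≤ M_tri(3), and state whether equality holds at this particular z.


Coefficients: c_0 = -1, c_1 = 0, c_2 = -1, c_3 = -4, c_4 = 3. Radius r = 3.
Part (a). Triangle bound: M_tri(r) = Σ_k |c_k| r^k
  = |-1|·3^0 + |0|·3^1 + |-1|·3^2 + |-4|·3^3 + |3|·3^4
  = 1 + 0 + 9 + 108 + 243 = 361.
This bounds M(r) := max_{|z|=r} |p(z)| from above; equality holds iff all terms c_k z^k can be made to align in phase at a single z on |z|=r.
Part (b). At z = 3 (real, on the circle |z| = r):
  p(3) = (-1)·3^0 + (0)·3^1 + (-1)·3^2 + (-4)·3^3 + (3)·3^4 = 125.
  |p(3)| = 125.
Check: |p(3)| = 125 ≤ 361 = M_tri(3). ✓ Equality does not hold at z = 3 (the coefficients have mixed signs, so the terms do not all align in phase there).

M_tri(3) = 361; |p(3)| = 125; equality at z=3: no.


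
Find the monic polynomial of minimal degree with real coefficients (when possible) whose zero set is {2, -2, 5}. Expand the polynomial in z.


The polynomial is p(z) = ∏_{α ∈ S} (z − α), where S = {2, -2, 5}.
Expanding the product yields: p(z) = z^3 -5·z^2 -4·z + 20.
The resulting polynomial has degree 3 and real coefficients as required.

p(z) = z^3 -5·z^2 -4·z + 20.


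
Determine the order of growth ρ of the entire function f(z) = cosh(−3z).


cosh(w) is a linear combination of e^{iw} and e^{−iw} (or e^w, e^{−w} in the hyperbolic case), so |cosh(w)| ≤ e^{|w|}. With w = −3z, |w| ≤ 3|z| + 0 = 3r + 0 on |z| = r, giving M(r) ≤ e^{3r + 0}, so ρ ≤ 1. On a suitable ray (z = it for sin/cos; z = t for sinh/cosh, t real → ∞), |cosh(−3z)| grows like e^{3|t|}/2, so ρ ≥ 1. Hence ρ = 1.
Therefore ρ = 1.

Order ρ = 1.


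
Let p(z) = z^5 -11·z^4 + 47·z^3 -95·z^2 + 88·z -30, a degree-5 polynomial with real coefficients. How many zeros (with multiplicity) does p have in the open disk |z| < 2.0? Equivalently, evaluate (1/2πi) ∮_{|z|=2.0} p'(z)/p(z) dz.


The zeros of p are: 1, 1, 3, (3 + 1i), (3 - 1i).
Their magnitudes are: 1, 1, 3, 3.162, 3.162.
Zeros with |z| < R = 2.0: 1, 1.
Count = 2.
By the argument principle, (1/2πi) ∮_{|z|=R} p'(z)/p(z) dz equals exactly this count.

Number of zeros inside |z| < 2.0: 2.


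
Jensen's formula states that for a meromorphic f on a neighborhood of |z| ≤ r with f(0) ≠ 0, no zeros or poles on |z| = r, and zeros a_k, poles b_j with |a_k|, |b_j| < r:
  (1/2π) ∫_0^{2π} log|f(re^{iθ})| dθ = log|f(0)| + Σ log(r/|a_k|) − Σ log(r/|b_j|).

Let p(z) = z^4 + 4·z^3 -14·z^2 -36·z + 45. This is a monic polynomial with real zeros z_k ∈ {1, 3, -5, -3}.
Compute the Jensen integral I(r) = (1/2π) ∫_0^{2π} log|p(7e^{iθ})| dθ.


Zeros: -5, -3, 1, 3; r = 7.
Inside |z| < r: -5, -3, 1, 3. Outside (|z| ≥ r): ∅.
p(0) = 45, so log|p(0)| = log(45) = 3.8067.
Apply Jensen: I(r) = log|p(0)| + Σ_k log(r/|z_k|), summed over zeros inside |z| < r.
  log(r/|z_k|) for z_k = 1: log(7/1) = 1.9459
  log(r/|z_k|) for z_k = 3: log(7/3) = 0.8473
  log(r/|z_k|) for z_k = -5: log(7/5) = 0.3365
  log(r/|z_k|) for z_k = -3: log(7/3) = 0.8473
Sum over inside zeros: 3.9770.
I(r) = log|p(0)| + (inside sum) = 3.8067 + 3.9770 = 7.7836.
Closed form (all zeros inside, monic): I(r) = n·log(r) = 4·log(7) = 7.7836. ✓

I(r) ≈ 7.7836.


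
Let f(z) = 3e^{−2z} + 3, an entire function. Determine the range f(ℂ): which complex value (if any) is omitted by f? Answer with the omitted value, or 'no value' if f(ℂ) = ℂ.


Little Picard bounds the complement of f(ℂ) to at most one point.
e^{−2z} is never zero on ℂ, so 3·e^{−2z} takes every value in ℂ ∖ {0}. Adding 3 shifts the range to ℂ ∖ {3}. Thus f omits exactly the value 3.

Omitted value: 3.


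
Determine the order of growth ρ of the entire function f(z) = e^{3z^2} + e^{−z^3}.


Each summand is entire of order 2 and 3 respectively (as in the single-exponential case). The order of a sum is at most the max of the orders, so ρ ≤ 3. For the lower bound: on |z|=r choose arg z so that -1z^3 is real positive; then |e^{-1z^3}| = e^{1r^3} while |e^{3z^2}| ≤ e^{3r^2} = o(e^{1r^3}). So |f| ≥ e^{1r^3}(1 − o(1)) and ρ ≥ 3. Hence ρ = max(2, 3) = 3.
Therefore ρ = 3.

Order ρ = 3.


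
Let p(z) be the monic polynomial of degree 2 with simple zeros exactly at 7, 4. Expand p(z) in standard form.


The polynomial is p(z) = ∏_{α ∈ S} (z − α), where S = {7, 4}.
Expanding the product yields: p(z) = z^2 -11·z + 28.
The resulting polynomial has degree 2 and real coefficients as required.

p(z) = z^2 -11·z + 28.


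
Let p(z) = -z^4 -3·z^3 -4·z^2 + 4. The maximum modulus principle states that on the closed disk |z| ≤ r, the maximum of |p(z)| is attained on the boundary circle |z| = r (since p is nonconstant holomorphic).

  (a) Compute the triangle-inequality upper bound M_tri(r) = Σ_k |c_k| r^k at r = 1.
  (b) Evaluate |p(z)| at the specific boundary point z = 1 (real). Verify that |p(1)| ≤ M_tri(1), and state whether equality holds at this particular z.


Coefficients: c_0 = 4, c_1 = 0, c_2 = -4, c_3 = -3, c_4 = -1. Radius r = 1.
Part (a). Triangle bound: M_tri(r) = Σ_k |c_k| r^k
  = |4|·1^0 + |0|·1^1 + |-4|·1^2 + |-3|·1^3 + |-1|·1^4
  = 4 + 0 + 4 + 3 + 1 = 12.
This bounds M(r) := max_{|z|=r} |p(z)| from above; equality holds iff all terms c_k z^k can be made to align in phase at a single z on |z|=r.
Part (b). At z = 1 (real, on the circle |z| = r):
  p(1) = (4)·1^0 + (0)·1^1 + (-4)·1^2 + (-3)·1^3 + (-1)·1^4 = -4.
  |p(1)| = 4.
Check: |p(1)| = 4 ≤ 12 = M_tri(1). ✓ Equality does not hold at z = 1 (the coefficients have mixed signs, so the terms do not all align in phase there).

M_tri(1) = 12; |p(1)| = 4; equality at z=1: no.


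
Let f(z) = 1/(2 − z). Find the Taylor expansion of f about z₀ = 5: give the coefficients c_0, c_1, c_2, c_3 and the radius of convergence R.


Let w = z − z₀, so z = z₀ + w.
Then 2 − z = 2 − (z₀ + w) = (2 − z₀) − w = -3 − w.
f(z) = 1/(-3 − w) = (1/(-3)) · 1/(1 − w/(-3)) = Σ_{n≥0} w^n / (-3)^(n+1).
So c_n = 1/(-3)^(n+1):
  c_0 = 1/(-3)^1 = -1/3.
  c_1 = 1/(-3)^2 = 1/9.
  c_2 = 1/(-3)^3 = -1/27.
  c_3 = 1/(-3)^4 = 1/81.
The series is valid for |w/d| < 1, i.e. |z − z₀| < |d|.
Radius of convergence: R = |2 − z₀| = |-3| = 3 (distance from z₀ to the singularity z = 2).

c_0 = -1/3, c_1 = 1/9, c_2 = -1/27, c_3 = 1/81; R = 3.


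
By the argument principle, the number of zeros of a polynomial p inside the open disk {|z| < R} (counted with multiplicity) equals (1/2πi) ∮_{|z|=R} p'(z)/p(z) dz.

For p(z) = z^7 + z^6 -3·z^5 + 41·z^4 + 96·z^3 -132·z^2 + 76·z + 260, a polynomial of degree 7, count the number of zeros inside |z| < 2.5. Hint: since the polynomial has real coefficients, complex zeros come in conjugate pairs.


The zeros of p are: -1, (-3 + 1i), (-3 - 1i), (2 + 3i), (2 - 3i), (1 + 1i), (1 - 1i).
Their magnitudes are: 1, 3.162, 3.162, 3.606, 3.606, 1.414, 1.414.
Zeros with |z| < R = 2.5: -1, (1 + 1i), (1 - 1i).
Count = 3.
By the argument principle, (1/2πi) ∮_{|z|=R} p'(z)/p(z) dz equals exactly this count.

Number of zeros inside |z| < 2.5: 3.


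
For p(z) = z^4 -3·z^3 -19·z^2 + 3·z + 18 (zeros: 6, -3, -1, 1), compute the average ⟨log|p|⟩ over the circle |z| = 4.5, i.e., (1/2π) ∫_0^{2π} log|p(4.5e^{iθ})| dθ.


Zeros: -3, -1, 1, 6; r = 4.5.
Inside |z| < r: -3, -1, 1. Outside (|z| ≥ r): 6.
p(0) = 18, so log|p(0)| = log(18) = 2.8904.
Apply Jensen: I(r) = log|p(0)| + Σ_k log(r/|z_k|), summed over zeros inside |z| < r.
  log(r/|z_k|) for z_k = -3: log(4.5/3) = 0.4055
  log(r/|z_k|) for z_k = -1: log(4.5/1) = 1.5041
  log(r/|z_k|) for z_k = 1: log(4.5/1) = 1.5041
  Outside zeros (6) contribute nothing to the Jensen sum.
Sum over inside zeros: 3.4136.
I(r) = log|p(0)| + (inside sum) = 2.8904 + 3.4136 = 6.3040.
Note: since some zeros are outside |z| ≤ r, the simplified n·log(r) form does NOT apply — only the inside zeros contribute.

I(r) ≈ 6.3040.


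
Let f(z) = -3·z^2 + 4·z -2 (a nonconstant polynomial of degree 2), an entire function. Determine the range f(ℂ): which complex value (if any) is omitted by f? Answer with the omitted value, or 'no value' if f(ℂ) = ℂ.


Little Picard bounds the complement of f(ℂ) to at most one point.
For every w ∈ ℂ, the equation p(z) − w = 0 is a nonconstant polynomial in z and hence has at least one root by the fundamental theorem of algebra. So p is surjective onto ℂ, omitting no value.

Omitted value: no value.


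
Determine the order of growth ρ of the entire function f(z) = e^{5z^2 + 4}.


|e^{5z^2 + 4}| = e^{Re(5·z^2) + 4} ≤ e^{5|z|^2 + 4} = e^{5r^2 + 4} on |z| = r, so ρ ≤ 2. Choosing z on |z|=r so that 5·z^2 is real positive (always possible by picking arg z appropriately) gives |f(z)| = e^{5r^2 + 4}, matching the bound. The additive constant 4 does not affect log log M(r) ~ 2·log r. Hence ρ = 2.
Therefore ρ = 2.

Order ρ = 2.


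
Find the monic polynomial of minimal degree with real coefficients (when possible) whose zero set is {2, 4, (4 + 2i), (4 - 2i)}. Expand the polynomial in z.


The polynomial is p(z) = ∏_{α ∈ S} (z − α), where S = {2, 4, (4 + 2i), (4 - 2i)}.
Expanding the product yields: p(z) = z^4 -14·z^3 + 76·z^2 -184·z + 160.
Note conjugate pairs combine to real quadratics: (z − (4+2i))(z − (4−2i)) = z² − 8z + 20.
The resulting polynomial has degree 4 and real coefficients as required.

p(z) = z^4 -14·z^3 + 76·z^2 -184·z + 160.


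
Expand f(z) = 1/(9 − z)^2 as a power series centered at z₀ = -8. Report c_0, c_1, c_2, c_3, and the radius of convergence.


Let w = z − z₀, so z = z₀ + w.
Then 9 − z = 9 − (z₀ + w) = (9 − z₀) − w = 17 − w.
f(z) = 1/(17 − w)^2 = (1/(17)^2) · (1 − w/(17))^{−2}.
By the binomial series (1−u)^{−2} = Σ_{n≥0} C(n+1, 1) u^n for |u|<1, with u = w/(17):
  c_n = C(n+1, 1) / (17)^(n+2).
  c_0 = 1/(17)^2 = 1/289.
  c_1 = 2/(17)^3 = 2/4913.
  c_2 = 3/(17)^4 = 3/83521.
  c_3 = 4/(17)^5 = 4/1419857.
The series is valid for |w/d| < 1, i.e. |z − z₀| < |d|.
Radius of convergence: R = |9 − z₀| = |17| = 17 (distance from z₀ to the singularity z = 9).

c_0 = 1/289, c_1 = 2/4913, c_2 = 3/83521, c_3 = 4/1419857; R = 17.


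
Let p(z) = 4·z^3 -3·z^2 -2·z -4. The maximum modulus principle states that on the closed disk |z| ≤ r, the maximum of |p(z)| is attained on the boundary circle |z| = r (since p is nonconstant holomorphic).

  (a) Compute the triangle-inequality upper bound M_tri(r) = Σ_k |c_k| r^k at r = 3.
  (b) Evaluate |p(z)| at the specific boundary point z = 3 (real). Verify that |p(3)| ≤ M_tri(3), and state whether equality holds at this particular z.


Coefficients: c_0 = -4, c_1 = -2, c_2 = -3, c_3 = 4. Radius r = 3.
Part (a). Triangle bound: M_tri(r) = Σ_k |c_k| r^k
  = |-4|·3^0 + |-2|·3^1 + |-3|·3^2 + |4|·3^3
  = 4 + 6 + 27 + 108 = 145.
This bounds M(r) := max_{|z|=r} |p(z)| from above; equality holds iff all terms c_k z^k can be made to align in phase at a single z on |z|=r.
Part (b). At z = 3 (real, on the circle |z| = r):
  p(3) = (-4)·3^0 + (-2)·3^1 + (-3)·3^2 + (4)·3^3 = 71.
  |p(3)| = 71.
Check: |p(3)| = 71 ≤ 145 = M_tri(3). ✓ Equality does not hold at z = 3 (the coefficients have mixed signs, so the terms do not all align in phase there).

M_tri(3) = 145; |p(3)| = 71; equality at z=3: no.


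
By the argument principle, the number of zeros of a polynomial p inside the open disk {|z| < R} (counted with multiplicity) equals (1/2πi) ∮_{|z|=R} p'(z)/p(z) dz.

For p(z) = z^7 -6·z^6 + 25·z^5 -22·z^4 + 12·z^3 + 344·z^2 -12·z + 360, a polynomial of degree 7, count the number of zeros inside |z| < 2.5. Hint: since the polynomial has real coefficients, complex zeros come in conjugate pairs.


The zeros of p are: (1 + 3i), (1 - 3i), (3 + 3i), (3 - 3i), (0 + 1i), (0 - 1i), -2.
Their magnitudes are: 3.162, 3.162, 4.243, 4.243, 1, 1, 2.
Zeros with |z| < R = 2.5: (0 + 1i), (0 - 1i), -2.
Count = 3.
By the argument principle, (1/2πi) ∮_{|z|=R} p'(z)/p(z) dz equals exactly this count.

Number of zeros inside |z| < 2.5: 3.


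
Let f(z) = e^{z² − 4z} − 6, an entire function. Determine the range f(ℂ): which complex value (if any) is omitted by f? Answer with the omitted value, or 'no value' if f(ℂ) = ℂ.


Little Picard bounds the complement of f(ℂ) to at most one point.
The exponent g(z) = z² − 4z is a nonconstant polynomial, hence surjective onto ℂ. So e^{g(z)} takes every value in {e^w : w ∈ ℂ} = ℂ ∖ {0}. Adding -6 shifts the range to ℂ ∖ {-6}. f omits exactly -6.

Omitted value: -6.


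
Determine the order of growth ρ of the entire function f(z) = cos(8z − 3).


cos(w) is a linear combination of e^{iw} and e^{−iw} (or e^w, e^{−w} in the hyperbolic case), so |cos(w)| ≤ e^{|w|}. With w = 8z − 3, |w| ≤ 8|z| + 3 = 8r + 3 on |z| = r, giving M(r) ≤ e^{8r + 3}, so ρ ≤ 1. On a suitable ray (z = it for sin/cos; z = t for sinh/cosh, t real → ∞), |cos(8z − 3)| grows like e^{8|t|}/2, so ρ ≥ 1. Hence ρ = 1.
Therefore ρ = 1.

Order ρ = 1.


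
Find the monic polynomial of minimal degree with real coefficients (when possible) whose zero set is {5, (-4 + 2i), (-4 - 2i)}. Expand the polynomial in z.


The polynomial is p(z) = ∏_{α ∈ S} (z − α), where S = {5, (-4 + 2i), (-4 - 2i)}.
Expanding the product yields: p(z) = z^3 + 3·z^2 -20·z -100.
Note conjugate pairs combine to real quadratics: (z − (-4+2i))(z − (-4−2i)) = z² + 8z + 20.
The resulting polynomial has degree 3 and real coefficients as required.

p(z) = z^3 + 3·z^2 -20·z -100.


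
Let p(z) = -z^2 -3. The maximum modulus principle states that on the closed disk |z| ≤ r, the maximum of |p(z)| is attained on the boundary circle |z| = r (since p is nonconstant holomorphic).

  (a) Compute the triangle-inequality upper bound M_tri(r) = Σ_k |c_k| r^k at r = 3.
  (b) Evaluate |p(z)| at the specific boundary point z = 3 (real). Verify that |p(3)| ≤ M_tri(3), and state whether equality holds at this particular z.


Coefficients: c_0 = -3, c_1 = 0, c_2 = -1. Radius r = 3.
Part (a). Triangle bound: M_tri(r) = Σ_k |c_k| r^k
  = |-3|·3^0 + |0|·3^1 + |-1|·3^2
  = 3 + 0 + 9 = 12.
This bounds M(r) := max_{|z|=r} |p(z)| from above; equality holds iff all terms c_k z^k can be made to align in phase at a single z on |z|=r.
Part (b). At z = 3 (real, on the circle |z| = r):
  p(3) = (-3)·3^0 + (0)·3^1 + (-1)·3^2 = -12.
  |p(3)| = 12.
Since all nonzero coefficients share the same sign, |p(3)| = 12 = M_tri(3); the triangle bound is attained at z = 3, so in fact M(r) = 12.

M_tri(3) = 12; |p(3)| = 12; equality at z=3: yes.


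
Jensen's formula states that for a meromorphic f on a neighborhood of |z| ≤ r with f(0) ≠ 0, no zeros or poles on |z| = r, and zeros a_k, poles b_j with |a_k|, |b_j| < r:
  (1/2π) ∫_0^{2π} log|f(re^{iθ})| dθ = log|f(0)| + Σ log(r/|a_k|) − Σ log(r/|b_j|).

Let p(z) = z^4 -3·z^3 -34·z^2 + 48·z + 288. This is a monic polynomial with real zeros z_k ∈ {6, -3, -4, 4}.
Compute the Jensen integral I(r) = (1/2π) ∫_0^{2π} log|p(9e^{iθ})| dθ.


Zeros: -4, -3, 4, 6; r = 9.
Inside |z| < r: -4, -3, 4, 6. Outside (|z| ≥ r): ∅.
p(0) = 288, so log|p(0)| = log(288) = 5.6630.
Apply Jensen: I(r) = log|p(0)| + Σ_k log(r/|z_k|), summed over zeros inside |z| < r.
  log(r/|z_k|) for z_k = 6: log(9/6) = 0.4055
  log(r/|z_k|) for z_k = -3: log(9/3) = 1.0986
  log(r/|z_k|) for z_k = -4: log(9/4) = 0.8109
  log(r/|z_k|) for z_k = 4: log(9/4) = 0.8109
Sum over inside zeros: 3.1259.
I(r) = log|p(0)| + (inside sum) = 5.6630 + 3.1259 = 8.7889.
Closed form (all zeros inside, monic): I(r) = n·log(r) = 4·log(9) = 8.7889. ✓

I(r) ≈ 8.7889.


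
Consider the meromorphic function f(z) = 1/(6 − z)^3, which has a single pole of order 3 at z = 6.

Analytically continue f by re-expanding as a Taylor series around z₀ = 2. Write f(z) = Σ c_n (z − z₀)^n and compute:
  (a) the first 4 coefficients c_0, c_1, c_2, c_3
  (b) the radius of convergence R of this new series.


Let w = z − z₀, so z = z₀ + w.
Then 6 − z = 6 − (z₀ + w) = (6 − z₀) − w = 4 − w.
f(z) = 1/(4 − w)^3 = (1/(4)^3) · (1 − w/(4))^{−3}.
By the binomial series (1−u)^{−3} = Σ_{n≥0} C(n+2, 2) u^n for |u|<1, with u = w/(4):
  c_n = C(n+2, 2) / (4)^(n+3).
  c_0 = 1/(4)^3 = 1/64.
  c_1 = 3/(4)^4 = 3/256.
  c_2 = 6/(4)^5 = 3/512.
  c_3 = 10/(4)^6 = 5/2048.
The series is valid for |w/d| < 1, i.e. |z − z₀| < |d|.
Radius of convergence: R = |6 − z₀| = |4| = 4 (distance from z₀ to the singularity z = 6).

c_0 = 1/64, c_1 = 3/256, c_2 = 3/512, c_3 = 5/2048; R = 4.


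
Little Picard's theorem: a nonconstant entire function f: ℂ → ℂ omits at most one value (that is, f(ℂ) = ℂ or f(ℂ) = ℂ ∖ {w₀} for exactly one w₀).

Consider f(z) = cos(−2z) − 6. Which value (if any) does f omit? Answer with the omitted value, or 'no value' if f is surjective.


Little Picard bounds the complement of f(ℂ) to at most one point.
cos is entire and surjective onto ℂ: for every w ∈ ℂ, cos(ζ) = w has a solution ζ ∈ ℂ (e.g., via the complex inverse arccos). With ζ = −2z this gives z = ζ/(-2). Then 1·cos(−2z) takes every value in 1·ℂ = ℂ, and adding -6 is a bijection of ℂ. So f is surjective and omits no value. (Note: only on the real line is cos bounded by [−1, 1].)

Omitted value: no value.


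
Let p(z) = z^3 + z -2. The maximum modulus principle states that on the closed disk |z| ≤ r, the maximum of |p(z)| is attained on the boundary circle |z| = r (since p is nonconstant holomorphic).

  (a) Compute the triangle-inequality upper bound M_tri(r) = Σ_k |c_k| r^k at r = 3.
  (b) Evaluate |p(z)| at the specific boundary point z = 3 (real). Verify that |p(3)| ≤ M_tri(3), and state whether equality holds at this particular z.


Coefficients: c_0 = -2, c_1 = 1, c_2 = 0, c_3 = 1. Radius r = 3.
Part (a). Triangle bound: M_tri(r) = Σ_k |c_k| r^k
  = |-2|·3^0 + |1|·3^1 + |0|·3^2 + |1|·3^3
  = 2 + 3 + 0 + 27 = 32.
This bounds M(r) := max_{|z|=r} |p(z)| from above; equality holds iff all terms c_k z^k can be made to align in phase at a single z on |z|=r.
Part (b). At z = 3 (real, on the circle |z| = r):
  p(3) = (-2)·3^0 + (1)·3^1 + (0)·3^2 + (1)·3^3 = 28.
  |p(3)| = 28.
Check: |p(3)| = 28 ≤ 32 = M_tri(3). ✓ Equality does not hold at z = 3 (the coefficients have mixed signs, so the terms do not all align in phase there).

M_tri(3) = 32; |p(3)| = 28; equality at z=3: no.


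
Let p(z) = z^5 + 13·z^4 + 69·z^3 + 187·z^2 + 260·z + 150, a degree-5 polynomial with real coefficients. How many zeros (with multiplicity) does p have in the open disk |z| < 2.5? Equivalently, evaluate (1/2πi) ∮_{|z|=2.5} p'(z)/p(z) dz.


The zeros of p are: -3, (-2 + 1i), (-2 - 1i), (-3 + 1i), (-3 - 1i).
Their magnitudes are: 3, 2.236, 2.236, 3.162, 3.162.
Zeros with |z| < R = 2.5: (-2 + 1i), (-2 - 1i).
Count = 2.
By the argument principle, (1/2πi) ∮_{|z|=R} p'(z)/p(z) dz equals exactly this count.

Number of zeros inside |z| < 2.5: 2.


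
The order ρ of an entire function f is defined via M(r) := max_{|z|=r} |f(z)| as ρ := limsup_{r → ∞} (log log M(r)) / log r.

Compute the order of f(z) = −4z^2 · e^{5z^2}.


M(r) = max_{|z|=r} |-4|·|z|^2·|e^{5z^2}| = 4·r^2 · e^{5r^2} (the factors attain their maxima compatibly on |z|=r). Then log M(r) = log 4 + 2·log r + 5r^2, dominated by the last term, so log log M(r) ~ 2·log r. The polynomial factor -4z^2 contributes only a log r term and does not affect the order. ρ = 2.
Therefore ρ = 2.

Order ρ = 2.


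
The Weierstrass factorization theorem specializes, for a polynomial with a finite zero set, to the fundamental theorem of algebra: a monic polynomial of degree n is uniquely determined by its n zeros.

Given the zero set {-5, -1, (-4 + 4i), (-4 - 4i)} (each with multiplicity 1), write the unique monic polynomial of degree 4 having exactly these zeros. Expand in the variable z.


The polynomial is p(z) = ∏_{α ∈ S} (z − α), where S = {-5, -1, (-4 + 4i), (-4 - 4i)}.
Expanding the product yields: p(z) = z^4 + 14·z^3 + 85·z^2 + 232·z + 160.
Note conjugate pairs combine to real quadratics: (z − (-4+4i))(z − (-4−4i)) = z² + 8z + 32.
The resulting polynomial has degree 4 and real coefficients as required.

p(z) = z^4 + 14·z^3 + 85·z^2 + 232·z + 160.


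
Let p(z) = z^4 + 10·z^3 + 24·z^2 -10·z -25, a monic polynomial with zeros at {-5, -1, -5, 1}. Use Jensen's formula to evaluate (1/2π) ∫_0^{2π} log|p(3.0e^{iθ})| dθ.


Zeros: -5, -5, -1, 1; r = 3.0.
Inside |z| < r: -1, 1. Outside (|z| ≥ r): -5, -5.
p(0) = -25, so log|p(0)| = log(25) = 3.2189.
Apply Jensen: I(r) = log|p(0)| + Σ_k log(r/|z_k|), summed over zeros inside |z| < r.
  log(r/|z_k|) for z_k = -1: log(3.0/1) = 1.0986
  log(r/|z_k|) for z_k = 1: log(3.0/1) = 1.0986
  Outside zeros (-5, -5) contribute nothing to the Jensen sum.
Sum over inside zeros: 2.1972.
I(r) = log|p(0)| + (inside sum) = 3.2189 + 2.1972 = 5.4161.
Note: since some zeros are outside |z| ≤ r, the simplified n·log(r) form does NOT apply — only the inside zeros contribute.

I(r) ≈ 5.4161.


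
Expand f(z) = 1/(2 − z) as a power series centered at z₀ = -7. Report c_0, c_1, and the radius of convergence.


Let w = z − z₀, so z = z₀ + w.
Then 2 − z = 2 − (z₀ + w) = (2 − z₀) − w = 9 − w.
f(z) = 1/(9 − w) = (1/(9)) · 1/(1 − w/(9)) = Σ_{n≥0} w^n / (9)^(n+1).
So c_n = 1/(9)^(n+1):
  c_0 = 1/(9)^1 = 1/9.
  c_1 = 1/(9)^2 = 1/81.
The series is valid for |w/d| < 1, i.e. |z − z₀| < |d|.
Radius of convergence: R = |2 − z₀| = |9| = 9 (distance from z₀ to the singularity z = 2).

c_0 = 1/9, c_1 = 1/81; R = 9.


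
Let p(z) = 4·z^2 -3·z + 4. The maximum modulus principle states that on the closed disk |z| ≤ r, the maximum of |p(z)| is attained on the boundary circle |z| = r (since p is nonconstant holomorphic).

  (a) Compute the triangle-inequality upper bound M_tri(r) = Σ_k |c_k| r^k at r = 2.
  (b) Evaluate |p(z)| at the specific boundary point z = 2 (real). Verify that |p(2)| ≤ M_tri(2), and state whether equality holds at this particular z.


Coefficients: c_0 = 4, c_1 = -3, c_2 = 4. Radius r = 2.
Part (a). Triangle bound: M_tri(r) = Σ_k |c_k| r^k
  = |4|·2^0 + |-3|·2^1 + |4|·2^2
  = 4 + 6 + 16 = 26.
This bounds M(r) := max_{|z|=r} |p(z)| from above; equality holds iff all terms c_k z^k can be made to align in phase at a single z on |z|=r.
Part (b). At z = 2 (real, on the circle |z| = r):
  p(2) = (4)·2^0 + (-3)·2^1 + (4)·2^2 = 14.
  |p(2)| = 14.
Check: |p(2)| = 14 ≤ 26 = M_tri(2). ✓ Equality does not hold at z = 2 (the coefficients have mixed signs, so the terms do not all align in phase there).

M_tri(2) = 26; |p(2)| = 14; equality at z=2: no.


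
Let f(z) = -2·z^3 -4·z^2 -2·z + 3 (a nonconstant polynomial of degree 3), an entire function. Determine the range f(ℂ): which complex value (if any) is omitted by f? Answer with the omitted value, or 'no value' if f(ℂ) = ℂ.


Little Picard bounds the complement of f(ℂ) to at most one point.
For every w ∈ ℂ, the equation p(z) − w = 0 is a nonconstant polynomial in z and hence has at least one root by the fundamental theorem of algebra. So p is surjective onto ℂ, omitting no value.

Omitted value: no value.


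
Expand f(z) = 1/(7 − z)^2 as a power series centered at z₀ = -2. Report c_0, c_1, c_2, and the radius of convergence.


Let w = z − z₀, so z = z₀ + w.
Then 7 − z = 7 − (z₀ + w) = (7 − z₀) − w = 9 − w.
f(z) = 1/(9 − w)^2 = (1/(9)^2) · (1 − w/(9))^{−2}.
By the binomial series (1−u)^{−2} = Σ_{n≥0} C(n+1, 1) u^n for |u|<1, with u = w/(9):
  c_n = C(n+1, 1) / (9)^(n+2).
  c_0 = 1/(9)^2 = 1/81.
  c_1 = 2/(9)^3 = 2/729.
  c_2 = 3/(9)^4 = 1/2187.
The series is valid for |w/d| < 1, i.e. |z − z₀| < |d|.
Radius of convergence: R = |7 − z₀| = |9| = 9 (distance from z₀ to the singularity z = 7).

c_0 = 1/81, c_1 = 2/729, c_2 = 1/2187; R = 9.


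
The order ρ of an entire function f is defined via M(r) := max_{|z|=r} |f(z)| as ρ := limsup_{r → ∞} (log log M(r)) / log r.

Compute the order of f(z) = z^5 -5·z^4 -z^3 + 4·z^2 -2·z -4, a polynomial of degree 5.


|f(z)| ≤ Σ|c_k|·r^k = O(r^5) as r → ∞. Polynomial growth is O(e^{r^ε}) for every ε > 0 (since r^5/e^{r^ε} → 0), so ρ ≤ ε for all ε > 0, i.e. ρ = 0. Every nonconstant polynomial has order 0.
Therefore ρ = 0.

Order ρ = 0.


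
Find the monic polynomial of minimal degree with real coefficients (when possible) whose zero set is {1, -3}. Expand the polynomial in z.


The polynomial is p(z) = ∏_{α ∈ S} (z − α), where S = {1, -3}.
Expanding the product yields: p(z) = z^2 + 2·z -3.
The resulting polynomial has degree 2 and real coefficients as required.

p(z) = z^2 + 2·z -3.


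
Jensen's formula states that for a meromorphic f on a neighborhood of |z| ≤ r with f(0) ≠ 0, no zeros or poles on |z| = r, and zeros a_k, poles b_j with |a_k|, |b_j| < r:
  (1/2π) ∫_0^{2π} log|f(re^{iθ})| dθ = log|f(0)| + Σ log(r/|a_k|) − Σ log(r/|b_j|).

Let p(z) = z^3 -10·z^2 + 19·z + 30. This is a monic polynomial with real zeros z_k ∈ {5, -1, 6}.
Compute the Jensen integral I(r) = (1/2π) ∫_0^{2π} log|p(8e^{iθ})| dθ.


Zeros: -1, 5, 6; r = 8.
Inside |z| < r: -1, 5, 6. Outside (|z| ≥ r): ∅.
p(0) = 30, so log|p(0)| = log(30) = 3.4012.
Apply Jensen: I(r) = log|p(0)| + Σ_k log(r/|z_k|), summed over zeros inside |z| < r.
  log(r/|z_k|) for z_k = 5: log(8/5) = 0.4700
  log(r/|z_k|) for z_k = -1: log(8/1) = 2.0794
  log(r/|z_k|) for z_k = 6: log(8/6) = 0.2877
Sum over inside zeros: 2.8371.
I(r) = log|p(0)| + (inside sum) = 3.4012 + 2.8371 = 6.2383.
Closed form (all zeros inside, monic): I(r) = n·log(r) = 3·log(8) = 6.2383. ✓

I(r) ≈ 6.2383.


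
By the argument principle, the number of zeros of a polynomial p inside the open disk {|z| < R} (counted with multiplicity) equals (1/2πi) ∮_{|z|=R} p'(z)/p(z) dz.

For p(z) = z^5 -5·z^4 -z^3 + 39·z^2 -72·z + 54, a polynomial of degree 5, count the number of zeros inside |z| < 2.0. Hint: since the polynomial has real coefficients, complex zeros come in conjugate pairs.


The zeros of p are: 3, 3, (1 + 1i), (1 - 1i), -3.
Their magnitudes are: 3, 3, 1.414, 1.414, 3.
Zeros with |z| < R = 2.0: (1 + 1i), (1 - 1i).
Count = 2.
By the argument principle, (1/2πi) ∮_{|z|=R} p'(z)/p(z) dz equals exactly this count.

Number of zeros inside |z| < 2.0: 2.


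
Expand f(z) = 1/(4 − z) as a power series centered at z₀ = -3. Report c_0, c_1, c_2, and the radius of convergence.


Let w = z − z₀, so z = z₀ + w.
Then 4 − z = 4 − (z₀ + w) = (4 − z₀) − w = 7 − w.
f(z) = 1/(7 − w) = (1/(7)) · 1/(1 − w/(7)) = Σ_{n≥0} w^n / (7)^(n+1).
So c_n = 1/(7)^(n+1):
  c_0 = 1/(7)^1 = 1/7.
  c_1 = 1/(7)^2 = 1/49.
  c_2 = 1/(7)^3 = 1/343.
The series is valid for |w/d| < 1, i.e. |z − z₀| < |d|.
Radius of convergence: R = |4 − z₀| = |7| = 7 (distance from z₀ to the singularity z = 4).

c_0 = 1/7, c_1 = 1/49, c_2 = 1/343; R = 7.


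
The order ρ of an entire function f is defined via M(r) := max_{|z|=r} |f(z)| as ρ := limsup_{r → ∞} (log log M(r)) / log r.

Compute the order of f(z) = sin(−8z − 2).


sin(w) is a linear combination of e^{iw} and e^{−iw} (or e^w, e^{−w} in the hyperbolic case), so |sin(w)| ≤ e^{|w|}. With w = −8z − 2, |w| ≤ 8|z| + 2 = 8r + 2 on |z| = r, giving M(r) ≤ e^{8r + 2}, so ρ ≤ 1. On a suitable ray (z = it for sin/cos; z = t for sinh/cosh, t real → ∞), |sin(−8z − 2)| grows like e^{8|t|}/2, so ρ ≥ 1. Hence ρ = 1.
Therefore ρ = 1.

Order ρ = 1.


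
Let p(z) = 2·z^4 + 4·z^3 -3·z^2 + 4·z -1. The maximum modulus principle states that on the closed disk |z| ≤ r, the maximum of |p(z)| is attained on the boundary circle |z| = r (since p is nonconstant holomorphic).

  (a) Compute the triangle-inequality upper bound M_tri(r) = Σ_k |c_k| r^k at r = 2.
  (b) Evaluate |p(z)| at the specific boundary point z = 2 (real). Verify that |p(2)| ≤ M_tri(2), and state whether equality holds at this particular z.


Coefficients: c_0 = -1, c_1 = 4, c_2 = -3, c_3 = 4, c_4 = 2. Radius r = 2.
Part (a). Triangle bound: M_tri(r) = Σ_k |c_k| r^k
  = |-1|·2^0 + |4|·2^1 + |-3|·2^2 + |4|·2^3 + |2|·2^4
  = 1 + 8 + 12 + 32 + 32 = 85.
This bounds M(r) := max_{|z|=r} |p(z)| from above; equality holds iff all terms c_k z^k can be made to align in phase at a single z on |z|=r.
Part (b). At z = 2 (real, on the circle |z| = r):
  p(2) = (-1)·2^0 + (4)·2^1 + (-3)·2^2 + (4)·2^3 + (2)·2^4 = 59.
  |p(2)| = 59.
Check: |p(2)| = 59 ≤ 85 = M_tri(2). ✓ Equality does not hold at z = 2 (the coefficients have mixed signs, so the terms do not all align in phase there).

M_tri(2) = 85; |p(2)| = 59; equality at z=2: no.


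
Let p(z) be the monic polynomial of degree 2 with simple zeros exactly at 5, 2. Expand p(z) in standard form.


The polynomial is p(z) = ∏_{α ∈ S} (z − α), where S = {5, 2}.
Expanding the product yields: p(z) = z^2 -7·z + 10.
The resulting polynomial has degree 2 and real coefficients as required.

p(z) = z^2 -7·z + 10.


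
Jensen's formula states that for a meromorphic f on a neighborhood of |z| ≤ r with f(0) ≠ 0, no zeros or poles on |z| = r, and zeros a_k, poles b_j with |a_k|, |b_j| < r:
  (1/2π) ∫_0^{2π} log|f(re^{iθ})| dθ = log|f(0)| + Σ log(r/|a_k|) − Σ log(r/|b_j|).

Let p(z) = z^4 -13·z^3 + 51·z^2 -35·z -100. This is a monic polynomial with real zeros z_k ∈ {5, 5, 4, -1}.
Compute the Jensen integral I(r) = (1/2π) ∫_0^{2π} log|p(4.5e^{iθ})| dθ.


Zeros: -1, 4, 5, 5; r = 4.5.
Inside |z| < r: -1, 4. Outside (|z| ≥ r): 5, 5.
p(0) = -100, so log|p(0)| = log(100) = 4.6052.
Apply Jensen: I(r) = log|p(0)| + Σ_k log(r/|z_k|), summed over zeros inside |z| < r.
  log(r/|z_k|) for z_k = 4: log(4.5/4) = 0.1178
  log(r/|z_k|) for z_k = -1: log(4.5/1) = 1.5041
  Outside zeros (5, 5) contribute nothing to the Jensen sum.
Sum over inside zeros: 1.6219.
I(r) = log|p(0)| + (inside sum) = 4.6052 + 1.6219 = 6.2270.
Note: since some zeros are outside |z| ≤ r, the simplified n·log(r) form does NOT apply — only the inside zeros contribute.

I(r) ≈ 6.2270.


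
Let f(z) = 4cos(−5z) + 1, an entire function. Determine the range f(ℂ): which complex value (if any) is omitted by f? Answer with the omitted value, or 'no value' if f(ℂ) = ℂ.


Little Picard bounds the complement of f(ℂ) to at most one point.
cos is entire and surjective onto ℂ: for every w ∈ ℂ, cos(ζ) = w has a solution ζ ∈ ℂ (e.g., via the complex inverse arccos). With ζ = −5z this gives z = ζ/(-5). Then 4·cos(−5z) takes every value in 4·ℂ = ℂ, and adding 1 is a bijection of ℂ. So f is surjective and omits no value. (Note: only on the real line is cos bounded by [−1, 1].)

Omitted value: no value.


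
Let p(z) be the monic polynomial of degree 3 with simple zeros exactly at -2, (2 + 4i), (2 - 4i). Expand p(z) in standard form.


The polynomial is p(z) = ∏_{α ∈ S} (z − α), where S = {-2, (2 + 4i), (2 - 4i)}.
Expanding the product yields: p(z) = z^3 -2·z^2 + 12·z + 40.
Note conjugate pairs combine to real quadratics: (z − (2+4i))(z − (2−4i)) = z² − 4z + 20.
The resulting polynomial has degree 3 and real coefficients as required.

p(z) = z^3 -2·z^2 + 12·z + 40.


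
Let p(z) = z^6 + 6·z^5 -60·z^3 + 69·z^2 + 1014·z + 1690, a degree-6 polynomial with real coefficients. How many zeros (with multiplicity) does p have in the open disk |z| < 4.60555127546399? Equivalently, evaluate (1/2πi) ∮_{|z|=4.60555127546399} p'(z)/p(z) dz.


The zeros of p are: (-3 + 2i), (-3 - 2i), (3 + 2i), (3 - 2i), (-3 + 1i), (-3 - 1i).
Their magnitudes are: 3.606, 3.606, 3.606, 3.606, 3.162, 3.162.
Zeros with |z| < R = 4.60555127546399: (-3 + 2i), (-3 - 2i), (3 + 2i), (3 - 2i), (-3 + 1i), (-3 - 1i).
Count = 6.
By the argument principle, (1/2πi) ∮_{|z|=R} p'(z)/p(z) dz equals exactly this count.

Number of zeros inside |z| < 4.60555127546399: 6.


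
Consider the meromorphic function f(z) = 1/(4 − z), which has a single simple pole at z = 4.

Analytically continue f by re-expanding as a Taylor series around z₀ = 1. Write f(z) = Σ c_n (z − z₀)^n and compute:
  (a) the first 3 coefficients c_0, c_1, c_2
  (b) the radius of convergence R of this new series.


Let w = z − z₀, so z = z₀ + w.
Then 4 − z = 4 − (z₀ + w) = (4 − z₀) − w = 3 − w.
f(z) = 1/(3 − w) = (1/(3)) · 1/(1 − w/(3)) = Σ_{n≥0} w^n / (3)^(n+1).
So c_n = 1/(3)^(n+1):
  c_0 = 1/(3)^1 = 1/3.
  c_1 = 1/(3)^2 = 1/9.
  c_2 = 1/(3)^3 = 1/27.
The series is valid for |w/d| < 1, i.e. |z − z₀| < |d|.
Radius of convergence: R = |4 − z₀| = |3| = 3 (distance from z₀ to the singularity z = 4).

c_0 = 1/3, c_1 = 1/9, c_2 = 1/27; R = 3.


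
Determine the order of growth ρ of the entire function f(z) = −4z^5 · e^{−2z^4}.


M(r) = max_{|z|=r} |-4|·|z|^5·|e^{−2z^4}| = 4·r^5 · e^{2r^4} (the factors attain their maxima compatibly on |z|=r). Then log M(r) = log 4 + 5·log r + 2r^4, dominated by the last term, so log log M(r) ~ 4·log r. The polynomial factor -4z^5 contributes only a log r term and does not affect the order. ρ = 4.
Therefore ρ = 4.

Order ρ = 4.


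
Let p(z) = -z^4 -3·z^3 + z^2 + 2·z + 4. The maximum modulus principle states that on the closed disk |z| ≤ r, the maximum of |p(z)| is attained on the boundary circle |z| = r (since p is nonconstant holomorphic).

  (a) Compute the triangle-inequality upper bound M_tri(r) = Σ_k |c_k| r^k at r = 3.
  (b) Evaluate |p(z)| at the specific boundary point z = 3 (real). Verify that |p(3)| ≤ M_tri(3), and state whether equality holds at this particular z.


Coefficients: c_0 = 4, c_1 = 2, c_2 = 1, c_3 = -3, c_4 = -1. Radius r = 3.
Part (a). Triangle bound: M_tri(r) = Σ_k |c_k| r^k
  = |4|·3^0 + |2|·3^1 + |1|·3^2 + |-3|·3^3 + |-1|·3^4
  = 4 + 6 + 9 + 81 + 81 = 181.
This bounds M(r) := max_{|z|=r} |p(z)| from above; equality holds iff all terms c_k z^k can be made to align in phase at a single z on |z|=r.
Part (b). At z = 3 (real, on the circle |z| = r):
  p(3) = (4)·3^0 + (2)·3^1 + (1)·3^2 + (-3)·3^3 + (-1)·3^4 = -143.
  |p(3)| = 143.
Check: |p(3)| = 143 ≤ 181 = M_tri(3). ✓ Equality does not hold at z = 3 (the coefficients have mixed signs, so the terms do not all align in phase there).

M_tri(3) = 181; |p(3)| = 143; equality at z=3: no.


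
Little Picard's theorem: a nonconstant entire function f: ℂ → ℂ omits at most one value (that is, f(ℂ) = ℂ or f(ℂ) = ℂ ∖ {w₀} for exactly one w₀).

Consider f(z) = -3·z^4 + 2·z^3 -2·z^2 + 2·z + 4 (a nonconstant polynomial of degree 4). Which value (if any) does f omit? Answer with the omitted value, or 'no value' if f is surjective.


Little Picard bounds the complement of f(ℂ) to at most one point.
For every w ∈ ℂ, the equation p(z) − w = 0 is a nonconstant polynomial in z and hence has at least one root by the fundamental theorem of algebra. So p is surjective onto ℂ, omitting no value.

Omitted value: no value.


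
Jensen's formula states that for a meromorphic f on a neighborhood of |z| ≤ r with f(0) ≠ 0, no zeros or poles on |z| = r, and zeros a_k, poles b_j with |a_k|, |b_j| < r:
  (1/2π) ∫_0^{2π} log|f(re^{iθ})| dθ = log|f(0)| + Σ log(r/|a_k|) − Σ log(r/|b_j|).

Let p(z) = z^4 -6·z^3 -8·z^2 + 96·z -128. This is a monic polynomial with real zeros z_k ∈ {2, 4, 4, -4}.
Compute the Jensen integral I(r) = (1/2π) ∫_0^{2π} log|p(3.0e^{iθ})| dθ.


Zeros: -4, 2, 4, 4; r = 3.0.
Inside |z| < r: 2. Outside (|z| ≥ r): -4, 4, 4.
p(0) = -128, so log|p(0)| = log(128) = 4.8520.
Apply Jensen: I(r) = log|p(0)| + Σ_k log(r/|z_k|), summed over zeros inside |z| < r.
  log(r/|z_k|) for z_k = 2: log(3.0/2) = 0.4055
  Outside zeros (-4, 4, 4) contribute nothing to the Jensen sum.
Sum over inside zeros: 0.4055.
I(r) = log|p(0)| + (inside sum) = 4.8520 + 0.4055 = 5.2575.
Note: since some zeros are outside |z| ≤ r, the simplified n·log(r) form does NOT apply — only the inside zeros contribute.

I(r) ≈ 5.2575.


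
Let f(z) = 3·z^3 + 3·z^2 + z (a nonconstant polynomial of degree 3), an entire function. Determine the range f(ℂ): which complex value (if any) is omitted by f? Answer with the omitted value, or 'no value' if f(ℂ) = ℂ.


Little Picard bounds the complement of f(ℂ) to at most one point.
For every w ∈ ℂ, the equation p(z) − w = 0 is a nonconstant polynomial in z and hence has at least one root by the fundamental theorem of algebra. So p is surjective onto ℂ, omitting no value.

Omitted value: no value.


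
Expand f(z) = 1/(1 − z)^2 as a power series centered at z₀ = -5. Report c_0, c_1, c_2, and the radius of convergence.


Let w = z − z₀, so z = z₀ + w.
Then 1 − z = 1 − (z₀ + w) = (1 − z₀) − w = 6 − w.
f(z) = 1/(6 − w)^2 = (1/(6)^2) · (1 − w/(6))^{−2}.
By the binomial series (1−u)^{−2} = Σ_{n≥0} C(n+1, 1) u^n for |u|<1, with u = w/(6):
  c_n = C(n+1, 1) / (6)^(n+2).
  c_0 = 1/(6)^2 = 1/36.
  c_1 = 2/(6)^3 = 1/108.
  c_2 = 3/(6)^4 = 1/432.
The series is valid for |w/d| < 1, i.e. |z − z₀| < |d|.
Radius of convergence: R = |1 − z₀| = |6| = 6 (distance from z₀ to the singularity z = 1).

c_0 = 1/36, c_1 = 1/108, c_2 = 1/432; R = 6.


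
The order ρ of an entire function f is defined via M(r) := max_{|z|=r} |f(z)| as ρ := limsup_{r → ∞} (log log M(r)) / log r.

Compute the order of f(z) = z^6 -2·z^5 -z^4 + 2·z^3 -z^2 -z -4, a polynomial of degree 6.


|f(z)| ≤ Σ|c_k|·r^k = O(r^6) as r → ∞. Polynomial growth is O(e^{r^ε}) for every ε > 0 (since r^6/e^{r^ε} → 0), so ρ ≤ ε for all ε > 0, i.e. ρ = 0. Every nonconstant polynomial has order 0.
Therefore ρ = 0.

Order ρ = 0.


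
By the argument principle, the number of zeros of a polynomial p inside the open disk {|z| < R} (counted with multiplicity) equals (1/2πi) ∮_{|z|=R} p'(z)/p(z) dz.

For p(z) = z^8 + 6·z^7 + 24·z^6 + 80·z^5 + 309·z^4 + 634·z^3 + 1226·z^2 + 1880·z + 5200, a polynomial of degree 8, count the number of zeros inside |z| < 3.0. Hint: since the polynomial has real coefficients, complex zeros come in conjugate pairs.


The zeros of p are: (-2 + 2i), (-2 - 2i), (1 + 3i), (1 - 3i), (1 + 2i), (1 - 2i), (-3 + 2i), (-3 - 2i).
Their magnitudes are: 2.828, 2.828, 3.162, 3.162, 2.236, 2.236, 3.606, 3.606.
Zeros with |z| < R = 3.0: (-2 + 2i), (-2 - 2i), (1 + 2i), (1 - 2i).
Count = 4.
By the argument principle, (1/2πi) ∮_{|z|=R} p'(z)/p(z) dz equals exactly this count.

Number of zeros inside |z| < 3.0: 4.


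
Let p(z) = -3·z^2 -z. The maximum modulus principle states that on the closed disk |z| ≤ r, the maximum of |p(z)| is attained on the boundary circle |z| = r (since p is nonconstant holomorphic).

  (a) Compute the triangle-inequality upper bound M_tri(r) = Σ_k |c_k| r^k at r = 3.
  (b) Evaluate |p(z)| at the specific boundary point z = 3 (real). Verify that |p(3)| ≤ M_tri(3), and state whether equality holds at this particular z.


Coefficients: c_0 = 0, c_1 = -1, c_2 = -3. Radius r = 3.
Part (a). Triangle bound: M_tri(r) = Σ_k |c_k| r^k
  = |0|·3^0 + |-1|·3^1 + |-3|·3^2
  = 0 + 3 + 27 = 30.
This bounds M(r) := max_{|z|=r} |p(z)| from above; equality holds iff all terms c_k z^k can be made to align in phase at a single z on |z|=r.
Part (b). At z = 3 (real, on the circle |z| = r):
  p(3) = (0)·3^0 + (-1)·3^1 + (-3)·3^2 = -30.
  |p(3)| = 30.
Since all nonzero coefficients share the same sign, |p(3)| = 30 = M_tri(3); the triangle bound is attained at z = 3, so in fact M(r) = 30.

M_tri(3) = 30; |p(3)| = 30; equality at z=3: yes.


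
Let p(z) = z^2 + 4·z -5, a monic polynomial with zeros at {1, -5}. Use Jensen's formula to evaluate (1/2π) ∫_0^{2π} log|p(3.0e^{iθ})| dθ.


Zeros: -5, 1; r = 3.0.
Inside |z| < r: 1. Outside (|z| ≥ r): -5.
p(0) = -5, so log|p(0)| = log(5) = 1.6094.
Apply Jensen: I(r) = log|p(0)| + Σ_k log(r/|z_k|), summed over zeros inside |z| < r.
  log(r/|z_k|) for z_k = 1: log(3.0/1) = 1.0986
  Outside zeros (-5) contribute nothing to the Jensen sum.
Sum over inside zeros: 1.0986.
I(r) = log|p(0)| + (inside sum) = 1.6094 + 1.0986 = 2.7081.
Note: since some zeros are outside |z| ≤ r, the simplified n·log(r) form does NOT apply — only the inside zeros contribute.

I(r) ≈ 2.7081.
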